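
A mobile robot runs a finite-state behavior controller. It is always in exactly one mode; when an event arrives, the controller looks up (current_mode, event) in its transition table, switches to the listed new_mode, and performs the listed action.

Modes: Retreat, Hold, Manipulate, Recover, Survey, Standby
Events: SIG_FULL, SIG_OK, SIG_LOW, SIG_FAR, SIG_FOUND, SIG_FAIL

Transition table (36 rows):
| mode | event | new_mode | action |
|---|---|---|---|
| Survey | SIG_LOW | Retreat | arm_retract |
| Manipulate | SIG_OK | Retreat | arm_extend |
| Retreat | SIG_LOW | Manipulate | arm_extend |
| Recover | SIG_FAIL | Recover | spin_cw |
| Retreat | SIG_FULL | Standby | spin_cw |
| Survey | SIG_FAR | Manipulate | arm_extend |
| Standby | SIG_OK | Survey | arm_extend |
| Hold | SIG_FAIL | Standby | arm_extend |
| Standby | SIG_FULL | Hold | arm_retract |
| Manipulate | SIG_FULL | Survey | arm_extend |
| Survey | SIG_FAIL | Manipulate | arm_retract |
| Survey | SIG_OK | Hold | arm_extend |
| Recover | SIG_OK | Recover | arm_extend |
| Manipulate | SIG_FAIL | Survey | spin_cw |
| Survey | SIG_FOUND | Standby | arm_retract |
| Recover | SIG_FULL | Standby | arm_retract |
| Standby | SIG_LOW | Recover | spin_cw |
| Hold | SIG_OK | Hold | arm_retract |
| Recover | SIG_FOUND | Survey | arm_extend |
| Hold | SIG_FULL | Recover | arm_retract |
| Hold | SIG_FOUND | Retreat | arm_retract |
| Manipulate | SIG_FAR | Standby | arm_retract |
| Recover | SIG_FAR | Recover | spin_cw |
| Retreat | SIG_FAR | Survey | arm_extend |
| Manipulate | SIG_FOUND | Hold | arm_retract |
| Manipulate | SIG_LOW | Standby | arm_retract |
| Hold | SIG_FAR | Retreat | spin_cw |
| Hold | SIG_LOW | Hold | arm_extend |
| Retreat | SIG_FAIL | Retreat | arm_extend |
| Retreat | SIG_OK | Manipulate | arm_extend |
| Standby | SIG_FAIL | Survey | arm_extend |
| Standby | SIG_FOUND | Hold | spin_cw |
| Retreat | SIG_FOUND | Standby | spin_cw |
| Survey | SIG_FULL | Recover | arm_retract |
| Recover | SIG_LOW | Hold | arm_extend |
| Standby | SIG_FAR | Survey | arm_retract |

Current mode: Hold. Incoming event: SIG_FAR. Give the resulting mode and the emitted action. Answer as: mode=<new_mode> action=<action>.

mode=Retreat action=spin_cw

current mode = Hold; filter table to that mode:
  (Hold, SIG_FAIL) → (Standby, arm_extend)
  (Hold, SIG_OK) → (Hold, arm_retract)
  (Hold, SIG_FULL) → (Recover, arm_retract)
  (Hold, SIG_FOUND) → (Retreat, arm_retract)
  (Hold, SIG_FAR) → (Retreat, spin_cw)  ← event matches
  (Hold, SIG_LOW) → (Hold, arm_extend)
event = SIG_FAR selects (Retreat, spin_cw)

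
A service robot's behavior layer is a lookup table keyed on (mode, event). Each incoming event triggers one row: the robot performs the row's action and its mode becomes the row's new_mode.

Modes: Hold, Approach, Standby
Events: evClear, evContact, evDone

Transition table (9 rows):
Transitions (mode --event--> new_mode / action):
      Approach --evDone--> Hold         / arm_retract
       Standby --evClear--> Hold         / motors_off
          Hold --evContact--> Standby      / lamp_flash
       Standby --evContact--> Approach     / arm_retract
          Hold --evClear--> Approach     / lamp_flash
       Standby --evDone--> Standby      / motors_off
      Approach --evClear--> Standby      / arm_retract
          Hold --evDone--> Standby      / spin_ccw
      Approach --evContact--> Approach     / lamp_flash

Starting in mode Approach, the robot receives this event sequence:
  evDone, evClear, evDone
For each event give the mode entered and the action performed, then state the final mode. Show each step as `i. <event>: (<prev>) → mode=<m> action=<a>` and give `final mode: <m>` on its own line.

1. evDone: (Approach) → mode=Hold action=arm_retract
2. evClear: (Hold) → mode=Approach action=lamp_flash
3. evDone: (Approach) → mode=Hold action=arm_retract

final mode: Hold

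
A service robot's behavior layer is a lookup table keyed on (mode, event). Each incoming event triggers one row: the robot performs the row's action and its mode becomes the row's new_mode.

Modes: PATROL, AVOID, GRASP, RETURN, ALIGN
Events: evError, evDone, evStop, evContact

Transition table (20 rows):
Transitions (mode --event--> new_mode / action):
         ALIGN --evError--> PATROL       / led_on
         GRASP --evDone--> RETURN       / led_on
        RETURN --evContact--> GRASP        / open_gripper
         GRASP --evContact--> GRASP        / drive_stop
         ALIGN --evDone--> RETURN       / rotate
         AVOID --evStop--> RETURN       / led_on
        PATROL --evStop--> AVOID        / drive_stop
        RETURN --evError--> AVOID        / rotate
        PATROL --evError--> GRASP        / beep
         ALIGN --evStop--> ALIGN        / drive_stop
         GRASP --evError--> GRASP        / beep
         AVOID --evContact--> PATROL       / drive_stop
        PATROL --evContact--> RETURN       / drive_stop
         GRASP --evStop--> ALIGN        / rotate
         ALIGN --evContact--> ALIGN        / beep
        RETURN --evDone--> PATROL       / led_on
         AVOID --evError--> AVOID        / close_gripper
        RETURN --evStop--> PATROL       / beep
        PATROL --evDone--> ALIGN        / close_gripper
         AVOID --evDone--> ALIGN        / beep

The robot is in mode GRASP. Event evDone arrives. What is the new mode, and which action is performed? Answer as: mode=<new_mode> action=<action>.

mode=RETURN action=led_on

current mode = GRASP; filter table to that mode:
  (GRASP, evDone) → (RETURN, led_on)  ← event matches
  (GRASP, evContact) → (GRASP, drive_stop)
  (GRASP, evError) → (GRASP, beep)
  (GRASP, evStop) → (ALIGN, rotate)
event = evDone selects (RETURN, led_on)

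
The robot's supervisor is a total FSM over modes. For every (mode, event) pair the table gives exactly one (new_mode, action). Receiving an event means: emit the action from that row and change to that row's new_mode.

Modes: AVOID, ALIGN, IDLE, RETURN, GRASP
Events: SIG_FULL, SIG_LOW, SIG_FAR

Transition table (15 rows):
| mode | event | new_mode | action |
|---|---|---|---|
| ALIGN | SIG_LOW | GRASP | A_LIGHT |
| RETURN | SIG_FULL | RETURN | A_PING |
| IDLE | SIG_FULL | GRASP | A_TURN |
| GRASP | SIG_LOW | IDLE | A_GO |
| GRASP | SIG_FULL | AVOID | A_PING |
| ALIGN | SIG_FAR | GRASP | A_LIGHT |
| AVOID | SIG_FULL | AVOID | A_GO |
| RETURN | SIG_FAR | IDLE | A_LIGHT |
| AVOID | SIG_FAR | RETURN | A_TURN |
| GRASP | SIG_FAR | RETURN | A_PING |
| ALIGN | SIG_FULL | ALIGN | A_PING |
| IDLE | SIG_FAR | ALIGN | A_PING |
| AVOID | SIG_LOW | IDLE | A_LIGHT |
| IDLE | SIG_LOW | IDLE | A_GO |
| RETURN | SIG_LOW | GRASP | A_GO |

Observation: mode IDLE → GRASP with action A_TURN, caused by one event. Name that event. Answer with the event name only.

try SIG_FULL: (IDLE, SIG_FULL) → (GRASP, A_TURN)  ← matches
try SIG_LOW: (IDLE, SIG_LOW) → (IDLE, A_GO)
try SIG_FAR: (IDLE, SIG_FAR) → (ALIGN, A_PING)

SIG_FULL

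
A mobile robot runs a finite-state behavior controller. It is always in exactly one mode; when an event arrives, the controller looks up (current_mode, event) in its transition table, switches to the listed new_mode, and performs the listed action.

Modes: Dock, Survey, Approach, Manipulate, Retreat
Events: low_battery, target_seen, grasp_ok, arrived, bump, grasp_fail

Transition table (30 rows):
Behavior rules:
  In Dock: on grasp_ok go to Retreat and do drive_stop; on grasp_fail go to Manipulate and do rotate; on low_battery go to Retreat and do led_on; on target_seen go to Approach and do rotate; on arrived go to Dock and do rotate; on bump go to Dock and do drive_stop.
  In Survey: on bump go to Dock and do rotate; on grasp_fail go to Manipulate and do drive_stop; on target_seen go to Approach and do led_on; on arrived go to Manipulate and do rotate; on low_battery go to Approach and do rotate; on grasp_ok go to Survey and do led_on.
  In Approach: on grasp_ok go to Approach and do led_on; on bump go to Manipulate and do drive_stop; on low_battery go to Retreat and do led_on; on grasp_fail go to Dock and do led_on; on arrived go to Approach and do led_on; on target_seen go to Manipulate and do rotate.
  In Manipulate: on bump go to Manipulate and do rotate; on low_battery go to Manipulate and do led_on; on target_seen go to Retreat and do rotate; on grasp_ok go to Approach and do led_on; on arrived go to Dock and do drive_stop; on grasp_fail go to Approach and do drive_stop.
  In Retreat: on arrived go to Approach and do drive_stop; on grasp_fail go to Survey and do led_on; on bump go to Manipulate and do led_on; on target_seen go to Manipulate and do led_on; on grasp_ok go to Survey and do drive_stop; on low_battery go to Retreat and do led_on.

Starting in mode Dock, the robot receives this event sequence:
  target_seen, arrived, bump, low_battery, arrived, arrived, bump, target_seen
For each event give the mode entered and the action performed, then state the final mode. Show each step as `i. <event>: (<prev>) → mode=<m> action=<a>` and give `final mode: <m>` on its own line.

final mode: Approach

1. target_seen: (Dock) → mode=Approach action=rotate
2. arrived: (Approach) → mode=Approach action=led_on
3. bump: (Approach) → mode=Manipulate action=drive_stop
4. low_battery: (Manipulate) → mode=Manipulate action=led_on
5. arrived: (Manipulate) → mode=Dock action=drive_stop
6. arrived: (Dock) → mode=Dock action=rotate
7. bump: (Dock) → mode=Dock action=drive_stop
8. target_seen: (Dock) → mode=Approach action=rotate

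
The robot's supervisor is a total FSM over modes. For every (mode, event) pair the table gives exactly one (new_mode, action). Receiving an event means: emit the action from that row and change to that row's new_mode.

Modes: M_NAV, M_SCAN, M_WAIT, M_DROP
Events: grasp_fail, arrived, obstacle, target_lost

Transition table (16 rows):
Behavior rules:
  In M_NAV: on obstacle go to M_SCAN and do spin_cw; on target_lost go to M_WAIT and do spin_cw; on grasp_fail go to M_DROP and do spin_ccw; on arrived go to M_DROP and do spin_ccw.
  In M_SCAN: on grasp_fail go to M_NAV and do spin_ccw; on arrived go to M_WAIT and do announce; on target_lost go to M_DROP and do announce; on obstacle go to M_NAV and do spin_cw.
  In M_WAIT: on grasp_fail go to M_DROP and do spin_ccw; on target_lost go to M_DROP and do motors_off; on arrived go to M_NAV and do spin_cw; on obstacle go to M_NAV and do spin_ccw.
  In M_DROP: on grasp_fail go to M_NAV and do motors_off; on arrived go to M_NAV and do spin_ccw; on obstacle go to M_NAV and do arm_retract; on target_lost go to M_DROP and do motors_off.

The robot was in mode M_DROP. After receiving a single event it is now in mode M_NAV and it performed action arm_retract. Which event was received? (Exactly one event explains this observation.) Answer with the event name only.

obstacle

try grasp_fail: (M_DROP, grasp_fail) → (M_NAV, motors_off)
try arrived: (M_DROP, arrived) → (M_NAV, spin_ccw)
try obstacle: (M_DROP, obstacle) → (M_NAV, arm_retract)  ← matches
try target_lost: (M_DROP, target_lost) → (M_DROP, motors_off)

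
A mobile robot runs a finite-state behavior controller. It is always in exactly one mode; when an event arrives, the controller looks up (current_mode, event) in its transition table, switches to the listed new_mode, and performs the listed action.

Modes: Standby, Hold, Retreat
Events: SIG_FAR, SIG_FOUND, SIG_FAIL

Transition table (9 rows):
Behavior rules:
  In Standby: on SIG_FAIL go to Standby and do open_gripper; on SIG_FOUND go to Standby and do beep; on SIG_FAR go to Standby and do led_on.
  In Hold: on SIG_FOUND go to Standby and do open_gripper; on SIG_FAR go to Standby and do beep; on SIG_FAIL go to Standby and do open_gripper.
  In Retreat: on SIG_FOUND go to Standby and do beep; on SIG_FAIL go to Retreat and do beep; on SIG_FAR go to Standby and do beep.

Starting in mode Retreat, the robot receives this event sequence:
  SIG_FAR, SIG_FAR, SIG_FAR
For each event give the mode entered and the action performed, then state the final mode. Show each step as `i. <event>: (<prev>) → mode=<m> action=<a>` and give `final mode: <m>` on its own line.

1. SIG_FAR: (Retreat) → mode=Standby action=beep
2. SIG_FAR: (Standby) → mode=Standby action=led_on
3. SIG_FAR: (Standby) → mode=Standby action=led_on

final mode: Standby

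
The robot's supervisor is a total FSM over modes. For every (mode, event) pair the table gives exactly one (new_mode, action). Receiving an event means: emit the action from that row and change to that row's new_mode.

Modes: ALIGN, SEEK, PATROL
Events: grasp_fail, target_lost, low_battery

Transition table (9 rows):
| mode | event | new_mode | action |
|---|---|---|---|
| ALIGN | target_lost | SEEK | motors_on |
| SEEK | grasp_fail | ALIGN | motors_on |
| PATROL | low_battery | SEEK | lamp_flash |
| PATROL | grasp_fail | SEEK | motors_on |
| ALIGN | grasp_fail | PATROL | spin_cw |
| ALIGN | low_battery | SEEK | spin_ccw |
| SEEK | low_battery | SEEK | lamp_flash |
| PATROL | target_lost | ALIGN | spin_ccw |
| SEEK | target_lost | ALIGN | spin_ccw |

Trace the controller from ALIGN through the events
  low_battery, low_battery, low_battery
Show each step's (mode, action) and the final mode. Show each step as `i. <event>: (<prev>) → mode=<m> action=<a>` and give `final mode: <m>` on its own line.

1. low_battery: (ALIGN) → mode=SEEK action=spin_ccw
2. low_battery: (SEEK) → mode=SEEK action=lamp_flash
3. low_battery: (SEEK) → mode=SEEK action=lamp_flash

final mode: SEEK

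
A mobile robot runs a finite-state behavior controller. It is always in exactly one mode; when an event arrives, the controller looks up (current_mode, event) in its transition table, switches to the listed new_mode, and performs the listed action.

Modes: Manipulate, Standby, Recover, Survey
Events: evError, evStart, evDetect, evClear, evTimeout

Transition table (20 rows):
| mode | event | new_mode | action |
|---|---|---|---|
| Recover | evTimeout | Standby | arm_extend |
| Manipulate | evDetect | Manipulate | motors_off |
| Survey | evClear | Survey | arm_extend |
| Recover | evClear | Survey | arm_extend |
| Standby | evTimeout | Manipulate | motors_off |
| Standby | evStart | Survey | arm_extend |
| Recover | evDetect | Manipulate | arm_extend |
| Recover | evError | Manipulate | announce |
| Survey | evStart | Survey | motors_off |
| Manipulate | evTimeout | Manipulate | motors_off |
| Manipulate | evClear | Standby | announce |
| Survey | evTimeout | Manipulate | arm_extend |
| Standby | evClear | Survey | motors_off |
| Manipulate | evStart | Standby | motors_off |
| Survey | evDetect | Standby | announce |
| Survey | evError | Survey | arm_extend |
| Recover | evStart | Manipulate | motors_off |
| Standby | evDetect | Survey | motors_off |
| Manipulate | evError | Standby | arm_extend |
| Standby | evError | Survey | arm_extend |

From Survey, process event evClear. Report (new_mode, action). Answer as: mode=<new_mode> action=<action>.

current mode = Survey; filter table to that mode:
  (Survey, evClear) → (Survey, arm_extend)  ← event matches
  (Survey, evStart) → (Survey, motors_off)
  (Survey, evTimeout) → (Manipulate, arm_extend)
  (Survey, evDetect) → (Standby, announce)
  (Survey, evError) → (Survey, arm_extend)
event = evClear selects (Survey, arm_extend)

mode=Survey action=arm_extend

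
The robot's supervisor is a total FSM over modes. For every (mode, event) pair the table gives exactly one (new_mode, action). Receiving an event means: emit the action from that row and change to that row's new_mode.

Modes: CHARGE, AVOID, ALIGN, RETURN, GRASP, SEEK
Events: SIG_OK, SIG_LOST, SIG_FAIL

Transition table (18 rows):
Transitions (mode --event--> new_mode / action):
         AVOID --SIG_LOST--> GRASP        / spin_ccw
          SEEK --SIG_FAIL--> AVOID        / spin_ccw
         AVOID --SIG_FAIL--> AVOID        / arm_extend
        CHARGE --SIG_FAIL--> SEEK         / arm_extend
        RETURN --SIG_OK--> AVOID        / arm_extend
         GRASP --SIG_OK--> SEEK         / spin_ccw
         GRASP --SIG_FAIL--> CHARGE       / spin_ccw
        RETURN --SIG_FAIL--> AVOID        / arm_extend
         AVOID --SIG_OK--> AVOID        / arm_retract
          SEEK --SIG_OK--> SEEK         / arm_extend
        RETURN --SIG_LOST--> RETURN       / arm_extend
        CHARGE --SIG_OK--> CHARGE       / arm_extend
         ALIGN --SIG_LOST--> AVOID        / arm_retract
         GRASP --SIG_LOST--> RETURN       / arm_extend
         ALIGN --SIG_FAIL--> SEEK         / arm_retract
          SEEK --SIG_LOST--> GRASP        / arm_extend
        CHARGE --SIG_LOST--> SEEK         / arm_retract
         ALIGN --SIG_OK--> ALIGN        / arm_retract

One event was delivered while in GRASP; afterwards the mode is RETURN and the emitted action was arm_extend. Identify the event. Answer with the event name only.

try SIG_OK: (GRASP, SIG_OK) → (SEEK, spin_ccw)
try SIG_LOST: (GRASP, SIG_LOST) → (RETURN, arm_extend)  ← matches
try SIG_FAIL: (GRASP, SIG_FAIL) → (CHARGE, spin_ccw)

SIG_LOST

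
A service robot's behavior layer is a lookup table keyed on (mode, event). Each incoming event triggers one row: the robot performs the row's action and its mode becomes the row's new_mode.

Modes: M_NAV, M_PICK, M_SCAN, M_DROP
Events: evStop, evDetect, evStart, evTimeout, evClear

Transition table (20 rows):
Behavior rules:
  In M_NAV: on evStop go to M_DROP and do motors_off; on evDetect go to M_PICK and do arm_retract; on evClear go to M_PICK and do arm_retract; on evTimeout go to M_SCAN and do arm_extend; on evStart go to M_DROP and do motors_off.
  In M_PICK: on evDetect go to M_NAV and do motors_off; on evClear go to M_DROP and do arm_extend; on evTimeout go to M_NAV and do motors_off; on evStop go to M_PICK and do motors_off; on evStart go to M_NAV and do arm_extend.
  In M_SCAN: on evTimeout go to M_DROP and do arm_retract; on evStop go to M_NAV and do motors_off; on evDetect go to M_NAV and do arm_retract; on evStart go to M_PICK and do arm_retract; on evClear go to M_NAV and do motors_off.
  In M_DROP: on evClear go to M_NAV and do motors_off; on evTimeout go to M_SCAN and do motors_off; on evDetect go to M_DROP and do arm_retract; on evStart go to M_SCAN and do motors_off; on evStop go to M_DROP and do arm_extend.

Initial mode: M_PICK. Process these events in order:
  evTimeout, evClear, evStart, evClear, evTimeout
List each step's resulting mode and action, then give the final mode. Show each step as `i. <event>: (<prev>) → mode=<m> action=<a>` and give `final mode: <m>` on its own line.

final mode: M_NAV

1. evTimeout: (M_PICK) → mode=M_NAV action=motors_off
2. evClear: (M_NAV) → mode=M_PICK action=arm_retract
3. evStart: (M_PICK) → mode=M_NAV action=arm_extend
4. evClear: (M_NAV) → mode=M_PICK action=arm_retract
5. evTimeout: (M_PICK) → mode=M_NAV action=motors_off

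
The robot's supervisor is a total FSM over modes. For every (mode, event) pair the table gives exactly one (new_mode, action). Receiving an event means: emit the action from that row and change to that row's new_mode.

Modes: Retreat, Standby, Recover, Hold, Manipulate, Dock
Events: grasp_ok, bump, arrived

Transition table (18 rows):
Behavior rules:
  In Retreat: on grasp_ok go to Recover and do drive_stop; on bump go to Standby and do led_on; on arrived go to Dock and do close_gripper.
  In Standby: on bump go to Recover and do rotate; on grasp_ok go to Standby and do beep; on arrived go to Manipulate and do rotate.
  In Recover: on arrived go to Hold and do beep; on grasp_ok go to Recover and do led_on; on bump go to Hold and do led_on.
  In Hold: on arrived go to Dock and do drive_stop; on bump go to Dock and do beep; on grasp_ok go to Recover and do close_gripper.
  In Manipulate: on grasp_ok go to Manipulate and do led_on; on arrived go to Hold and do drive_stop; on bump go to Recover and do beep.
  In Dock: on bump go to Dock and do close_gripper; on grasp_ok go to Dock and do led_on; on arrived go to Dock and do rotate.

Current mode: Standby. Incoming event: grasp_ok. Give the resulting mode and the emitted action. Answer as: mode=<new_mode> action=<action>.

mode=Standby action=beep

current mode = Standby; filter table to that mode:
  (Standby, bump) → (Recover, rotate)
  (Standby, grasp_ok) → (Standby, beep)  ← event matches
  (Standby, arrived) → (Manipulate, rotate)
event = grasp_ok selects (Standby, beep)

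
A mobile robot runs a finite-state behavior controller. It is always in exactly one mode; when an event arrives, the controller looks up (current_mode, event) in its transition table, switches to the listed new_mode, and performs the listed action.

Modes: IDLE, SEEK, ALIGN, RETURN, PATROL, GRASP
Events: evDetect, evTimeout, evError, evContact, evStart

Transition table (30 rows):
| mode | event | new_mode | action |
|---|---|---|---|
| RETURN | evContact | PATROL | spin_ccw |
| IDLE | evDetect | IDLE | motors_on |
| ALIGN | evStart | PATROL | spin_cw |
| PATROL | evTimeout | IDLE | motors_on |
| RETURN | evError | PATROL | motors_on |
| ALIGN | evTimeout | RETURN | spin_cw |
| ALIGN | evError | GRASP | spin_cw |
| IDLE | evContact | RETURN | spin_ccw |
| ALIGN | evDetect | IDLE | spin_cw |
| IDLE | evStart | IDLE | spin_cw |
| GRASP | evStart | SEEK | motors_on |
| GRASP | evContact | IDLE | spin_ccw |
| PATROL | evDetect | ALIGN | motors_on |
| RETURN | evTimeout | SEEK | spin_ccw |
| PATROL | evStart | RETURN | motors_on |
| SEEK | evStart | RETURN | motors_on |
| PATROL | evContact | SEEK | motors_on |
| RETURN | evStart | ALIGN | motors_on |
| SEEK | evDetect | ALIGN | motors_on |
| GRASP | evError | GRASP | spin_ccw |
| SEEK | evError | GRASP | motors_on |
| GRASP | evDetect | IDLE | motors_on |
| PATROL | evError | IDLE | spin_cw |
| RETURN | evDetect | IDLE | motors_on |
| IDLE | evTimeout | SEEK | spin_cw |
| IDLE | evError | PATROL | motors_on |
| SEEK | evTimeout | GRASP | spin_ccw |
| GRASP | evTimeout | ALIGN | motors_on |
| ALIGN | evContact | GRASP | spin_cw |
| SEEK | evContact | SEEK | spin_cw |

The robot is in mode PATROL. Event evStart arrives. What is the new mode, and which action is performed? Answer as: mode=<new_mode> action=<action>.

current mode = PATROL; filter table to that mode:
  (PATROL, evTimeout) → (IDLE, motors_on)
  (PATROL, evDetect) → (ALIGN, motors_on)
  (PATROL, evStart) → (RETURN, motors_on)  ← event matches
  (PATROL, evContact) → (SEEK, motors_on)
  (PATROL, evError) → (IDLE, spin_cw)
event = evStart selects (RETURN, motors_on)

mode=RETURN action=motors_on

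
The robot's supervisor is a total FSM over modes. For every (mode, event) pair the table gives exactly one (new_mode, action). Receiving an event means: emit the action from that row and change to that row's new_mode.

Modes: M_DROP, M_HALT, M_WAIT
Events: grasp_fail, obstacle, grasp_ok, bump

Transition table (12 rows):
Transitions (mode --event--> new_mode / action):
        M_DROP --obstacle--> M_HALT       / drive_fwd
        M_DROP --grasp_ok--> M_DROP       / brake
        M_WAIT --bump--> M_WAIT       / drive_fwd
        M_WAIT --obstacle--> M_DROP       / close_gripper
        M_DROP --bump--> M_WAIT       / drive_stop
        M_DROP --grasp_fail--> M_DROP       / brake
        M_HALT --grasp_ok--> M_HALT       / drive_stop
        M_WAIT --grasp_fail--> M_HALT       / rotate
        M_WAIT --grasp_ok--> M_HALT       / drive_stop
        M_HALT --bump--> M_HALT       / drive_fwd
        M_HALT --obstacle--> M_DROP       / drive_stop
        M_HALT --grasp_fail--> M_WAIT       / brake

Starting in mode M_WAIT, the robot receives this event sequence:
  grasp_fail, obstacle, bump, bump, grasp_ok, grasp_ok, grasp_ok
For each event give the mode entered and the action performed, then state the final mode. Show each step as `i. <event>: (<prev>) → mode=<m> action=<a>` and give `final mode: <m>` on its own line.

final mode: M_HALT

1. grasp_fail: (M_WAIT) → mode=M_HALT action=rotate
2. obstacle: (M_HALT) → mode=M_DROP action=drive_stop
3. bump: (M_DROP) → mode=M_WAIT action=drive_stop
4. bump: (M_WAIT) → mode=M_WAIT action=drive_fwd
5. grasp_ok: (M_WAIT) → mode=M_HALT action=drive_stop
6. grasp_ok: (M_HALT) → mode=M_HALT action=drive_stop
7. grasp_ok: (M_HALT) → mode=M_HALT action=drive_stop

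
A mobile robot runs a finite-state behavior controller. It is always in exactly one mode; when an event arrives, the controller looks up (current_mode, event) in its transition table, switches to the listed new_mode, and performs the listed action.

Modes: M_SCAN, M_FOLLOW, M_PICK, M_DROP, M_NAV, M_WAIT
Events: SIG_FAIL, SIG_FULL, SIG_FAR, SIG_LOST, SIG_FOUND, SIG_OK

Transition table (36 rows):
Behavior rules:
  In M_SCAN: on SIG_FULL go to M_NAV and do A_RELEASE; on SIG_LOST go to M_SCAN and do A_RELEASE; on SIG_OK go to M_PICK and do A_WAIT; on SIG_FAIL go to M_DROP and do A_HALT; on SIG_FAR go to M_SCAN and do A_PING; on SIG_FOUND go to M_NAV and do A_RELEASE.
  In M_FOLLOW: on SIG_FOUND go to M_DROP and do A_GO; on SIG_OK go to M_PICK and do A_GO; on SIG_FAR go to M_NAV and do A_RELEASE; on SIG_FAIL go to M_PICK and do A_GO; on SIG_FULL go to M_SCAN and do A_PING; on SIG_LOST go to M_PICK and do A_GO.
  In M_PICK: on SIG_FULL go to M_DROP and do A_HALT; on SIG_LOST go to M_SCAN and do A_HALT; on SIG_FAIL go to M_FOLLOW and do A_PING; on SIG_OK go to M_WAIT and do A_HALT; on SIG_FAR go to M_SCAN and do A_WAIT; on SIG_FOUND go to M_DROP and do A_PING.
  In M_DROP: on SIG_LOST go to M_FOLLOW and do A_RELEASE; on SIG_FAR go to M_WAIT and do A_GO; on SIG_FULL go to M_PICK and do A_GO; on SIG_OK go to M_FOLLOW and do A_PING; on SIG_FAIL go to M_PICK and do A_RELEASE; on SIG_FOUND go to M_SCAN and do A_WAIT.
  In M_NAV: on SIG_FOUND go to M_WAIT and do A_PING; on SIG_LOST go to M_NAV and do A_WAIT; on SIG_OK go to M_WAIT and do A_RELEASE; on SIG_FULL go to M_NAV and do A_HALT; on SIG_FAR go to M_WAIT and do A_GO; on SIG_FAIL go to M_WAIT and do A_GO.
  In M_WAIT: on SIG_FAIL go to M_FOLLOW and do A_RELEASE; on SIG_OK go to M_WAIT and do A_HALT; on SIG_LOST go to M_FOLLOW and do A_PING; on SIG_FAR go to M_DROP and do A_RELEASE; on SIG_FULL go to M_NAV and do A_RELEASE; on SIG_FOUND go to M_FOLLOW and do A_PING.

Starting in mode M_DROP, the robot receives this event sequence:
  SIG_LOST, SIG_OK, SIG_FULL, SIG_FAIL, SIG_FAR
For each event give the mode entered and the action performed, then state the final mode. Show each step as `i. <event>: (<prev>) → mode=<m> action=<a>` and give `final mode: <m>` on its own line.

final mode: M_SCAN

1. SIG_LOST: (M_DROP) → mode=M_FOLLOW action=A_RELEASE
2. SIG_OK: (M_FOLLOW) → mode=M_PICK action=A_GO
3. SIG_FULL: (M_PICK) → mode=M_DROP action=A_HALT
4. SIG_FAIL: (M_DROP) → mode=M_PICK action=A_RELEASE
5. SIG_FAR: (M_PICK) → mode=M_SCAN action=A_WAIT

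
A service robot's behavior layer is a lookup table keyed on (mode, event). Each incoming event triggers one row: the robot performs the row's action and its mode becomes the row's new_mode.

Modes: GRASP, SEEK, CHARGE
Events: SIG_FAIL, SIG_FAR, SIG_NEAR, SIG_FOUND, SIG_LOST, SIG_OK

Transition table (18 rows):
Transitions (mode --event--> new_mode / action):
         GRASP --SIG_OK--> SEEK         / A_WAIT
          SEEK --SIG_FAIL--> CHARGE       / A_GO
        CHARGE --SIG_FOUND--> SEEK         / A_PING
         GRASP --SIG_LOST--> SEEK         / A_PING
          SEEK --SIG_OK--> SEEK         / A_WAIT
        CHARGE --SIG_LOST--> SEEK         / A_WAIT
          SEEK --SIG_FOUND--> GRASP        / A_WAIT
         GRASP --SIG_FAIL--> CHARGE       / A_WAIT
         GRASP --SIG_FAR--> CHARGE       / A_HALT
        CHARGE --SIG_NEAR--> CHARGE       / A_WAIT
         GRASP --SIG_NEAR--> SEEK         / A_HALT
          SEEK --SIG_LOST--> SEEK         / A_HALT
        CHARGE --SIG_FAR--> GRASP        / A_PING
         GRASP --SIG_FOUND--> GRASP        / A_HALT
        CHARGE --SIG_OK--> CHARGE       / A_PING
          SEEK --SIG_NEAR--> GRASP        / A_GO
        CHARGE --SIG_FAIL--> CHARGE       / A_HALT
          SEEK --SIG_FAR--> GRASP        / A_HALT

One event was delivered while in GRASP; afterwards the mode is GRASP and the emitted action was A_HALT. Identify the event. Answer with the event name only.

try SIG_FAIL: (GRASP, SIG_FAIL) → (CHARGE, A_WAIT)
try SIG_FAR: (GRASP, SIG_FAR) → (CHARGE, A_HALT)
try SIG_NEAR: (GRASP, SIG_NEAR) → (SEEK, A_HALT)
try SIG_FOUND: (GRASP, SIG_FOUND) → (GRASP, A_HALT)  ← matches
try SIG_LOST: (GRASP, SIG_LOST) → (SEEK, A_PING)
try SIG_OK: (GRASP, SIG_OK) → (SEEK, A_WAIT)

SIG_FOUND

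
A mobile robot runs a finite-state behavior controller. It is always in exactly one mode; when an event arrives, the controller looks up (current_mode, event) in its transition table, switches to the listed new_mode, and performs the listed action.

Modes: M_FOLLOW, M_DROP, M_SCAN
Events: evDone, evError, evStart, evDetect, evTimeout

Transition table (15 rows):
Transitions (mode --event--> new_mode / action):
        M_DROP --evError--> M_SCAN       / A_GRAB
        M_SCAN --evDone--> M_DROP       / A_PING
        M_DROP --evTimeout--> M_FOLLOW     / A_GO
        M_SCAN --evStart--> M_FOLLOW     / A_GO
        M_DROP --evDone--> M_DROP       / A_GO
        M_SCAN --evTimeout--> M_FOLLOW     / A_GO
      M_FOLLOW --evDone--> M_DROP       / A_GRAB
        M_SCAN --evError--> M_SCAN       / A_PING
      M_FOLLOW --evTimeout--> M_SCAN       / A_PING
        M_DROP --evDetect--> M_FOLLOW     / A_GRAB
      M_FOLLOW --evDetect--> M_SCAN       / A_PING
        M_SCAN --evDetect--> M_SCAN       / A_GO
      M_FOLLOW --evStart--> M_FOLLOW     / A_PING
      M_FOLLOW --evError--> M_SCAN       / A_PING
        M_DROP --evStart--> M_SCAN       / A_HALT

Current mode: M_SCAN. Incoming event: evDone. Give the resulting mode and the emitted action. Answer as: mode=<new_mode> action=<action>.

current mode = M_SCAN; filter table to that mode:
  (M_SCAN, evDone) → (M_DROP, A_PING)  ← event matches
  (M_SCAN, evStart) → (M_FOLLOW, A_GO)
  (M_SCAN, evTimeout) → (M_FOLLOW, A_GO)
  (M_SCAN, evError) → (M_SCAN, A_PING)
  (M_SCAN, evDetect) → (M_SCAN, A_GO)
event = evDone selects (M_DROP, A_PING)

mode=M_DROP action=A_PING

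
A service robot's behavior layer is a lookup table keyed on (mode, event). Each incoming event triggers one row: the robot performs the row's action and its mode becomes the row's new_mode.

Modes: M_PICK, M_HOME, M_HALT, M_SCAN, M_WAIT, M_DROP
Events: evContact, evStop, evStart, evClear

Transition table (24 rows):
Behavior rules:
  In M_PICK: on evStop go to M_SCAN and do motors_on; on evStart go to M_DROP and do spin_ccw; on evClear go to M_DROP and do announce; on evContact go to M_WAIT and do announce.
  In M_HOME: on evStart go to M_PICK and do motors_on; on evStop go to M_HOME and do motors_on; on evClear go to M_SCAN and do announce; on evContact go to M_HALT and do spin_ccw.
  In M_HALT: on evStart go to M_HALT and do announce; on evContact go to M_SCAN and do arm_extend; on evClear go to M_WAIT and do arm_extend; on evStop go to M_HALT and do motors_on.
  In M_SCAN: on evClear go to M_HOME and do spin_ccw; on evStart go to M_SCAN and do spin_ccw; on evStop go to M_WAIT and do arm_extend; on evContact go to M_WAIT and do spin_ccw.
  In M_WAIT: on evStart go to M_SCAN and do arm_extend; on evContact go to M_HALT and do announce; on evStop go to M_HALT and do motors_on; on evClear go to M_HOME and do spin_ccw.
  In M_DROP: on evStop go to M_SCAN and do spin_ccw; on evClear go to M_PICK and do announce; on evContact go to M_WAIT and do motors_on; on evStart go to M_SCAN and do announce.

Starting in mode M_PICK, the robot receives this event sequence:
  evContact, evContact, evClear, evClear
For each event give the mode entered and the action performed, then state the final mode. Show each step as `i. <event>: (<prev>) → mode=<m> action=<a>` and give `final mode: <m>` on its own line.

final mode: M_HOME

1. evContact: (M_PICK) → mode=M_WAIT action=announce
2. evContact: (M_WAIT) → mode=M_HALT action=announce
3. evClear: (M_HALT) → mode=M_WAIT action=arm_extend
4. evClear: (M_WAIT) → mode=M_HOME action=spin_ccw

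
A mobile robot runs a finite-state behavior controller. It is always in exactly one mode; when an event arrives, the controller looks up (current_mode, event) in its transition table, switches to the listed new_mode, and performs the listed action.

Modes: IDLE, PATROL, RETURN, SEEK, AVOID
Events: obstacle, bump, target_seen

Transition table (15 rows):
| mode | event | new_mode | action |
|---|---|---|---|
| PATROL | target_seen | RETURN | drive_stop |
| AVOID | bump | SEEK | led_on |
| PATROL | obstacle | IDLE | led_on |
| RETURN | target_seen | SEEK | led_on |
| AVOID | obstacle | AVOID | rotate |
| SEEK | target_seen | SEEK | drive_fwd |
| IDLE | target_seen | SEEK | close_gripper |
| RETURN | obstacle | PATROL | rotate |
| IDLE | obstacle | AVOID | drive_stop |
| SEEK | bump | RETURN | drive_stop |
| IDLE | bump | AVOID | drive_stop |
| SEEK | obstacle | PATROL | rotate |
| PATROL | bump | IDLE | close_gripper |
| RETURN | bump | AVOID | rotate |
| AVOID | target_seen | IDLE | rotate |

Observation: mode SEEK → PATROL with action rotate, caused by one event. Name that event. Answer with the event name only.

try obstacle: (SEEK, obstacle) → (PATROL, rotate)  ← matches
try bump: (SEEK, bump) → (RETURN, drive_stop)
try target_seen: (SEEK, target_seen) → (SEEK, drive_fwd)

obstacle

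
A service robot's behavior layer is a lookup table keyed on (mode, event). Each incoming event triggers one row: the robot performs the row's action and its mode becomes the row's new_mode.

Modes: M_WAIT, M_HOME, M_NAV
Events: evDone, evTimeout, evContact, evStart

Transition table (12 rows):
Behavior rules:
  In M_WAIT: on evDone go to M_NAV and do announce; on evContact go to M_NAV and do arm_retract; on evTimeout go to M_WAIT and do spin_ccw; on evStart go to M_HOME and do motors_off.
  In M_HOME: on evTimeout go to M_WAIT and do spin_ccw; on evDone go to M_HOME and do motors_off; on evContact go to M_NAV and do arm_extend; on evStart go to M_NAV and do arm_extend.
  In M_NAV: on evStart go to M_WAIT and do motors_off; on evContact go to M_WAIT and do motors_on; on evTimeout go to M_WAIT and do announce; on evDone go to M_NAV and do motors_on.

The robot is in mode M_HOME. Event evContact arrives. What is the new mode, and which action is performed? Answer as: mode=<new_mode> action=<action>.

current mode = M_HOME; filter table to that mode:
  (M_HOME, evTimeout) → (M_WAIT, spin_ccw)
  (M_HOME, evDone) → (M_HOME, motors_off)
  (M_HOME, evContact) → (M_NAV, arm_extend)  ← event matches
  (M_HOME, evStart) → (M_NAV, arm_extend)
event = evContact selects (M_NAV, arm_extend)

mode=M_NAV action=arm_extend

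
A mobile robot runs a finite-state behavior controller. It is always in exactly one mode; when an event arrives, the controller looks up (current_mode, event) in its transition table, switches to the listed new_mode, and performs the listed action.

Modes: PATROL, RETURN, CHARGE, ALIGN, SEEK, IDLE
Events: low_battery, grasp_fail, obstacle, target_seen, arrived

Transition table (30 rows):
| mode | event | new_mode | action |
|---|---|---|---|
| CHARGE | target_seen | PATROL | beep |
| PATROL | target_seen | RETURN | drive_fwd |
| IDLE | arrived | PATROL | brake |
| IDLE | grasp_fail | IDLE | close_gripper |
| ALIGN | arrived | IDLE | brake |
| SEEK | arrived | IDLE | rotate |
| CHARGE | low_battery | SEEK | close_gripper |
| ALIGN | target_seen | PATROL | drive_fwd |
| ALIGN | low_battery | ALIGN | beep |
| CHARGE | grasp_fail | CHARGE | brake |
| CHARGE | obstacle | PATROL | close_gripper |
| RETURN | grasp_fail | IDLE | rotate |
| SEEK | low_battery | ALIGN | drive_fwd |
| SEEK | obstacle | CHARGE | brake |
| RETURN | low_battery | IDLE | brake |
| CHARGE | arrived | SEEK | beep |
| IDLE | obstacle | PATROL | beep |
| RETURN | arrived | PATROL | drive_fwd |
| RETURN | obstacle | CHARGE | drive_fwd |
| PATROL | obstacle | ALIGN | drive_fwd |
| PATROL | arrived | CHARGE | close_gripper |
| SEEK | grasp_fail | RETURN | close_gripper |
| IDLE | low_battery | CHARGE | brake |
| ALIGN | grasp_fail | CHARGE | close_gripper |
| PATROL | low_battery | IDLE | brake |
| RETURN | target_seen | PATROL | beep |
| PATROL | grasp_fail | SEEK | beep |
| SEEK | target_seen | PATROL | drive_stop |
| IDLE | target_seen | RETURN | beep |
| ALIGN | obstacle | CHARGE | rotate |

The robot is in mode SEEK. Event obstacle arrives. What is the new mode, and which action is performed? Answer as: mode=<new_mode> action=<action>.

mode=CHARGE action=brake

current mode = SEEK; filter table to that mode:
  (SEEK, arrived) → (IDLE, rotate)
  (SEEK, low_battery) → (ALIGN, drive_fwd)
  (SEEK, obstacle) → (CHARGE, brake)  ← event matches
  (SEEK, grasp_fail) → (RETURN, close_gripper)
  (SEEK, target_seen) → (PATROL, drive_stop)
event = obstacle selects (CHARGE, brake)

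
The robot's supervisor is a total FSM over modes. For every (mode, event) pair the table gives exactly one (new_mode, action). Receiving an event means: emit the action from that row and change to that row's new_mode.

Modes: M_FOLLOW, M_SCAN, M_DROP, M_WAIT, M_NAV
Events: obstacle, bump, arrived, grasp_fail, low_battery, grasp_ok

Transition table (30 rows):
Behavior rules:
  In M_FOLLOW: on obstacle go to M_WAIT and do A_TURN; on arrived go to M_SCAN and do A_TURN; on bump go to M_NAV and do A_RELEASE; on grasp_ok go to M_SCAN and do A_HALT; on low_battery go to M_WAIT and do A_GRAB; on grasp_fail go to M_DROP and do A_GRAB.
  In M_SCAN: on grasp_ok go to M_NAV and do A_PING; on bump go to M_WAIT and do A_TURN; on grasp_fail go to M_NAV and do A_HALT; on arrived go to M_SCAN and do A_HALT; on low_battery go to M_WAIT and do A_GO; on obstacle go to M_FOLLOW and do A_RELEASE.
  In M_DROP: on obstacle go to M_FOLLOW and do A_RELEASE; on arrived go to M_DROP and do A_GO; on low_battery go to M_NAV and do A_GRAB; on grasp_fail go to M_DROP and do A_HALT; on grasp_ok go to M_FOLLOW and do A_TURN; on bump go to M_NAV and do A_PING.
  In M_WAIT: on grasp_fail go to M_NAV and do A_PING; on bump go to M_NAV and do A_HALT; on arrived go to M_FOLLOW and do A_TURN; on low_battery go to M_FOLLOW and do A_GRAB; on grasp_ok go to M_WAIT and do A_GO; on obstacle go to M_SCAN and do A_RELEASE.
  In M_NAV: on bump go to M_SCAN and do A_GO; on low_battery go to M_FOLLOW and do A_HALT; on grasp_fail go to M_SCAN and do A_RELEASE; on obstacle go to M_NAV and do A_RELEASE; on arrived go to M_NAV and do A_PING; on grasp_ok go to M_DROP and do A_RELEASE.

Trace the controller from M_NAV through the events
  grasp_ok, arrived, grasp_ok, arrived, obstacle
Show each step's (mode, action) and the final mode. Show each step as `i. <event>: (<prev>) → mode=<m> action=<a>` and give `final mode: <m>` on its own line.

1. grasp_ok: (M_NAV) → mode=M_DROP action=A_RELEASE
2. arrived: (M_DROP) → mode=M_DROP action=A_GO
3. grasp_ok: (M_DROP) → mode=M_FOLLOW action=A_TURN
4. arrived: (M_FOLLOW) → mode=M_SCAN action=A_TURN
5. obstacle: (M_SCAN) → mode=M_FOLLOW action=A_RELEASE

final mode: M_FOLLOW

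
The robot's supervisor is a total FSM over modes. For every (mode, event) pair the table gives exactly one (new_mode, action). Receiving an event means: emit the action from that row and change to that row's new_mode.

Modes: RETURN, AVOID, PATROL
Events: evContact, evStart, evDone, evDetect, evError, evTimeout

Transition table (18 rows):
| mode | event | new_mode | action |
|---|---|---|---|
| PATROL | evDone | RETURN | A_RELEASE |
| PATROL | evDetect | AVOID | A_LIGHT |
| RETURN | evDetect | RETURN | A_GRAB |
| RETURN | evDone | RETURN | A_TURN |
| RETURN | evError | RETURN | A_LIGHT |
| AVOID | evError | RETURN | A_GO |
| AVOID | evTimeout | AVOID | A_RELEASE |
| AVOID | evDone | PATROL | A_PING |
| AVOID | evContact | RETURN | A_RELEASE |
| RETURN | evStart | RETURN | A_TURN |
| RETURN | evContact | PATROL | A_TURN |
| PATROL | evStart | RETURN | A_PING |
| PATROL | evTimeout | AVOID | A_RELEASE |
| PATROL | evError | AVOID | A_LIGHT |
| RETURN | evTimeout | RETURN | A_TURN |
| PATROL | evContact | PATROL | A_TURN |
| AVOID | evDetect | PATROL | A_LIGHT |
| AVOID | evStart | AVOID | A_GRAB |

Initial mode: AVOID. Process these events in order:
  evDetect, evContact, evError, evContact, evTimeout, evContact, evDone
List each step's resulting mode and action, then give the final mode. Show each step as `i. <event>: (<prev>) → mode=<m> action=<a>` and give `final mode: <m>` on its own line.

1. evDetect: (AVOID) → mode=PATROL action=A_LIGHT
2. evContact: (PATROL) → mode=PATROL action=A_TURN
3. evError: (PATROL) → mode=AVOID action=A_LIGHT
4. evContact: (AVOID) → mode=RETURN action=A_RELEASE
5. evTimeout: (RETURN) → mode=RETURN action=A_TURN
6. evContact: (RETURN) → mode=PATROL action=A_TURN
7. evDone: (PATROL) → mode=RETURN action=A_RELEASE

final mode: RETURN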